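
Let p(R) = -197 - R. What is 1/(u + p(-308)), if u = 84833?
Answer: 1/84944 ≈ 1.1772e-5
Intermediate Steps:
1/(u + p(-308)) = 1/(84833 + (-197 - 1*(-308))) = 1/(84833 + (-197 + 308)) = 1/(84833 + 111) = 1/84944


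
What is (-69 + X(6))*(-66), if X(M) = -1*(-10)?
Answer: 3894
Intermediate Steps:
X(M) = 10
(-69 + X(6))*(-66) = (-69 + 10)*(-66) = -59*(-66) = 3894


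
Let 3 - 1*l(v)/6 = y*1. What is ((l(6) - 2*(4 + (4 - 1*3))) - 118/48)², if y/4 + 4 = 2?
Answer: 1651225/576 ≈ 2866.7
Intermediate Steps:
y = -8 (y = -16 + 4*2 = -16 + 8 = -8)
l(v) = 66 (l(v) = 18 - (-48) = 18 - 6*(-8) = 18 + 48 = 66)
((l(6) - 2*(4 + (4 - 1*3))) - 118/48)² = ((66 - 2*(4 + (4 - 1*3))) - 118/48)² = ((66 - 2*(4 + (4 - 3))) - 118*1/48)² = ((66 - 2*(4 + 1)) - 59/24)² = ((66 - 2*5) - 59/24)² = ((66 - 10) - 59/24)² = (56 - 59/24)² = (1285/24)² = 1651225/576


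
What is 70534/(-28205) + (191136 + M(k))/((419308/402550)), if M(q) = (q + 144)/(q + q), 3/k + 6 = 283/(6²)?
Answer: 6511879866353209/35479746420 ≈ 1.8354e+5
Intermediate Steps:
k = 108/67 (k = 3/(-6 + 283/(6²)) = 3/(-6 + 283/36) = 3/(67/36) = 3*(36/67) = 108/67 ≈ 1.6119)
M(q) = (144 + q)/(2*q) (M(q) = (144 + q)/((2*q)) = (144 + q)*(1/(2*q)) = (144 + q)/(2*q))
70534/(-28205) + (191136 + M(k))/((419308/402550)) = 70534/(-28205) + (191136 + (144 + 108/67)/(2*(108/67)))/((419308/402550)) = 70534*(-1/28205) + (191136 + (½)*(67/108)*(9756/67))/((419308*(1/402550))) = -70534/28205 + (191136 + 271/6)/(209654/201275) = -70534/28205 + (1147087/6)*(201275/209654) = -70534/28205 + 230879935925/1257924 = 6511879866353209/35479746420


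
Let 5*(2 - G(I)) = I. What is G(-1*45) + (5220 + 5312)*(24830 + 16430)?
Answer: 434550331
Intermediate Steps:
G(I) = 2 - I/5
G(-1*45) + (5220 + 5312)*(24830 + 16430) = (2 - (-1)*45/5) + (5220 + 5312)*(24830 + 16430) = (2 - ⅕*(-45)) + 10532*41260 = (2 + 9) + 434550320 = 11 + 434550320 = 434550331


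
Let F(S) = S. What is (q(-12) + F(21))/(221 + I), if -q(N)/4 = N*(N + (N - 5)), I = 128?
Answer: -1371/349 ≈ -3.9284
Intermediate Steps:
q(N) = -4*N*(-5 + 2*N) (q(N) = -4*N*(N + (N - 5)) = -4*N*(N + (-5 + N)) = -4*N*(-5 + 2*N))
(q(-12) + F(21))/(221 + I) = (4*(-12)*(5 - 2*(-12)) + 21)/(221 + 128) = (4*(-12)*(5 + 24) + 21)/349 = (4*(-12)*29 + 21)*(1/349) = (-1392 + 21)*(1/349) = -1371*1/349 = -1371/349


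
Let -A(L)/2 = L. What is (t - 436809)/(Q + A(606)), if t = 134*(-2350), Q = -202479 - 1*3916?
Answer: 751709/207607 ≈ 3.6208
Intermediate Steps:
A(L) = -2*L
Q = -206395 (Q = -202479 - 3916 = -206395)
t = -314900
(t - 436809)/(Q + A(606)) = (-314900 - 436809)/(-206395 - 2*606) = -751709/(-206395 - 1212) = -751709/(-207607) = -751709*(-1/207607) = 751709/207607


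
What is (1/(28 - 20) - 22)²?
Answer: 30625/64 ≈ 478.52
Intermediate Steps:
(1/(28 - 20) - 22)² = (1/8 - 22)² = (⅛ - 22)² = (-175/8)² = 30625/64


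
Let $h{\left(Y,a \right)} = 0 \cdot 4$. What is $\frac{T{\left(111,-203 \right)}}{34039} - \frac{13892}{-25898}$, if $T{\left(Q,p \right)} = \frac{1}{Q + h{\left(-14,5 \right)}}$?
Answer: $\frac{1141055921}{2127199227} \approx 0.53641$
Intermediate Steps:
$h{\left(Y,a \right)} = 0$
$T{\left(Q,p \right)} = \frac{1}{Q}$ ($T{\left(Q,p \right)} = \frac{1}{Q + 0} = \frac{1}{Q}$)
$\frac{T{\left(111,-203 \right)}}{34039} - \frac{13892}{-25898} = \frac{1}{111 \cdot 34039} - \frac{13892}{-25898} = \frac{1}{111} \cdot \frac{1}{34039} - - \frac{302}{563} = \frac{1}{3778329} + \frac{302}{563} = \frac{1141055921}{2127199227}$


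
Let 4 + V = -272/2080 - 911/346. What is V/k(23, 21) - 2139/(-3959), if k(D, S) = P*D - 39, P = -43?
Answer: 12513827081/22882742870 ≈ 0.54687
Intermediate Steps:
k(D, S) = -39 - 43*D (k(D, S) = -43*D - 39 = -39 - 43*D)
V = -76058/11245 (V = -4 + (-272/2080 - 911/346) = -4 + (-272*1/2080 - 911*1/346) = -4 + (-17/130 - 911/346) = -4 - 31078/11245 = -76058/11245 ≈ -6.7637)
V/k(23, 21) - 2139/(-3959) = -76058/(11245*(-39 - 43*23)) - 2139/(-3959) = -76058/(11245*(-39 - 989)) - 2139*(-1/3959) = -76058/11245/(-1028) + 2139/3959 = -76058/11245*(-1/1028) + 2139/3959 = 38029/5779930 + 2139/3959 = 12513827081/22882742870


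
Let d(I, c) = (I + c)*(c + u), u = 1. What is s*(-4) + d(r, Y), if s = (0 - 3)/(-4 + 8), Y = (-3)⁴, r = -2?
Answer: 6481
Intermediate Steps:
Y = 81
d(I, c) = (1 + c)*(I + c) (d(I, c) = (I + c)*(c + 1) = (I + c)*(1 + c) = (1 + c)*(I + c))
s = -¾ (s = -3/4 = -3*¼ = -¾ ≈ -0.75000)
s*(-4) + d(r, Y) = -¾*(-4) + (-2 + 81 + 81² - 2*81) = 3 + (-2 + 81 + 6561 - 162) = 3 + 6478 = 6481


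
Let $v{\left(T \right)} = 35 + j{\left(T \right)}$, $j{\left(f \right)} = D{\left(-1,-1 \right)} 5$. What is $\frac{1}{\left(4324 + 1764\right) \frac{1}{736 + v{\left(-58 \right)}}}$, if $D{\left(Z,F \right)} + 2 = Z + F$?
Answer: $\frac{751}{6088} \approx 0.12336$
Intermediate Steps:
$D{\left(Z,F \right)} = -2 + F + Z$ ($D{\left(Z,F \right)} = -2 + \left(Z + F\right) = -2 + \left(F + Z\right) = -2 + F + Z$)
$j{\left(f \right)} = -20$ ($j{\left(f \right)} = \left(-2 - 1 - 1\right) 5 = \left(-4\right) 5 = -20$)
$v{\left(T \right)} = 15$ ($v{\left(T \right)} = 35 - 20 = 15$)
$\frac{1}{\left(4324 + 1764\right) \frac{1}{736 + v{\left(-58 \right)}}} = \frac{1}{\left(4324 + 1764\right) \frac{1}{736 + 15}} = \frac{1}{6088 \cdot \frac{1}{751}} = \frac{1}{\frac{6088}{751}} = \frac{751}{6088}$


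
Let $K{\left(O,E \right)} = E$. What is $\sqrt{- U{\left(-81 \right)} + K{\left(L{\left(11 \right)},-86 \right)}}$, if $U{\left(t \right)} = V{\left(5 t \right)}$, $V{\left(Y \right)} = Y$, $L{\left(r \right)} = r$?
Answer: $\sqrt{319} \approx 17.861$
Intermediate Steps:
$U{\left(t \right)} = 5 t$
$\sqrt{- U{\left(-81 \right)} + K{\left(L{\left(11 \right)},-86 \right)}} = \sqrt{- 5 \left(-81\right) - 86} = \sqrt{\left(-1\right) \left(-405\right) - 86} = \sqrt{405 - 86} = \sqrt{319}$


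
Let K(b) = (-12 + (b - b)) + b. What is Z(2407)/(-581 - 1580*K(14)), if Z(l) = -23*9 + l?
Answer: -2200/3741 ≈ -0.58808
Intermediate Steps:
K(b) = -12 + b (K(b) = (-12 + 0) + b = -12 + b)
Z(l) = -207 + l
Z(2407)/(-581 - 1580*K(14)) = (-207 + 2407)/(-581 - 1580*(-12 + 14)) = 2200/(-581 - 1580*2) = 2200/(-581 - 3160) = 2200/(-3741) = 2200*(-1/3741) = -2200/3741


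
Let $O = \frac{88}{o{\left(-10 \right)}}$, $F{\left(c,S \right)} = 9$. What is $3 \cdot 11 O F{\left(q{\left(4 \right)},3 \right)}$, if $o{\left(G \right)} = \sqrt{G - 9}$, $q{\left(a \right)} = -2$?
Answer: $- \frac{26136 i \sqrt{19}}{19} \approx - 5996.0 i$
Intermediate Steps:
$o{\left(G \right)} = \sqrt{-9 + G}$
$O = - \frac{88 i \sqrt{19}}{19}$ ($O = \frac{88}{\sqrt{-9 - 10}} = \frac{88}{\sqrt{-19}} = \frac{88}{i \sqrt{19}} = 88 \left(- \frac{i \sqrt{19}}{19}\right) = - \frac{88 i \sqrt{19}}{19} \approx - 20.189 i$)
$3 \cdot 11 O F{\left(q{\left(4 \right)},3 \right)} = 3 \cdot 11 \left(- \frac{88 i \sqrt{19}}{19}\right) 9 = 33 \left(- \frac{88 i \sqrt{19}}{19}\right) 9 = - \frac{2904 i \sqrt{19}}{19} \cdot 9 = - \frac{26136 i \sqrt{19}}{19}$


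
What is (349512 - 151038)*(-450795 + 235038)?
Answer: -42822154818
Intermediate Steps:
(349512 - 151038)*(-450795 + 235038) = 198474*(-215757) = -42822154818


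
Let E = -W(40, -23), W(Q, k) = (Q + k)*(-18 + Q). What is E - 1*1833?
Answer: -2207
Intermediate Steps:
W(Q, k) = (-18 + Q)*(Q + k)
E = -374 (E = -(40**2 - 18*40 - 18*(-23) + 40*(-23)) = -(1600 - 720 + 414 - 920) = -1*374 = -374)
E - 1*1833 = -374 - 1*1833 = -374 - 1833 = -2207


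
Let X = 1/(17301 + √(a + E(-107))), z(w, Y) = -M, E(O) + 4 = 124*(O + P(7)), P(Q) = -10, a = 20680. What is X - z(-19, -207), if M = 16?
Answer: 1596370743/99772811 - 2*√1542/299318433 ≈ 16.000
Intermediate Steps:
E(O) = -1244 + 124*O (E(O) = -4 + 124*(O - 10) = -4 + 124*(-10 + O) = -4 + (-1240 + 124*O) = -1244 + 124*O)
z(w, Y) = -16 (z(w, Y) = -1*16 = -16)
X = 1/(17301 + 2*√1542) (X = 1/(17301 + √(20680 + (-1244 + 124*(-107)))) = 1/(17301 + √(20680 + (-1244 - 13268))) = 1/(17301 + √(20680 - 14512)) = 1/(17301 + √6168) = 1/(17301 + 2*√1542) ≈ 5.7539e-5)
X - z(-19, -207) = (5767/99772811 - 2*√1542/299318433) - 1*(-16) = (5767/99772811 - 2*√1542/299318433) + 16 = 1596370743/99772811 - 2*√1542/299318433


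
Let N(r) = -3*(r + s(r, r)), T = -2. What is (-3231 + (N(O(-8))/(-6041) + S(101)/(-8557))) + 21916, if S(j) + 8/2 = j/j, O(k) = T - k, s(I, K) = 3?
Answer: 965880908507/51692837 ≈ 18685.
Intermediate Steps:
O(k) = -2 - k
S(j) = -3 (S(j) = -4 + j/j = -4 + 1 = -3)
N(r) = -9 - 3*r (N(r) = -3*(r + 3) = -3*(3 + r) = -9 - 3*r)
(-3231 + (N(O(-8))/(-6041) + S(101)/(-8557))) + 21916 = (-3231 + ((-9 - 3*(-2 - 1*(-8)))/(-6041) - 3/(-8557))) + 21916 = (-3231 + ((-9 - 3*(-2 + 8))*(-1/6041) - 3*(-1/8557))) + 21916 = (-3231 + ((-9 - 3*6)*(-1/6041) + 3/8557)) + 21916 = (-3231 + ((-9 - 18)*(-1/6041) + 3/8557)) + 21916 = (-3231 + (-27*(-1/6041) + 3/8557)) + 21916 = (-3231 + (27/6041 + 3/8557)) + 21916 = (-3231 + 249162/51692837) + 21916 = -167019307185/51692837 + 21916 = 965880908507/51692837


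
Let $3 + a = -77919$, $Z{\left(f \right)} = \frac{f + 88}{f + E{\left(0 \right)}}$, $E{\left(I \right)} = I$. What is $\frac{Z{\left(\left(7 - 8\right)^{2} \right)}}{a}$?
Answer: $- \frac{89}{77922} \approx -0.0011422$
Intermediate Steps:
$Z{\left(f \right)} = \frac{88 + f}{f}$ ($Z{\left(f \right)} = \frac{f + 88}{f + 0} = \frac{88 + f}{f}$)
$a = -77922$ ($a = -3 - 77919 = -77922$)
$\frac{Z{\left(\left(7 - 8\right)^{2} \right)}}{a} = \frac{\frac{1}{\left(7 - 8\right)^{2}} \left(88 + \left(7 - 8\right)^{2}\right)}{-77922} = \frac{88 + \left(-1\right)^{2}}{\left(-1\right)^{2}} \left(- \frac{1}{77922}\right) = \frac{88 + 1}{1} \left(- \frac{1}{77922}\right) = 1 \cdot 89 \left(- \frac{1}{77922}\right) = 89 \left(- \frac{1}{77922}\right) = - \frac{89}{77922}$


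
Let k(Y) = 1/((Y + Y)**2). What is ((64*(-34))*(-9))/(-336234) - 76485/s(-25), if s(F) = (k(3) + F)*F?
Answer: -30874900668/251895305 ≈ -122.57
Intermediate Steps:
k(Y) = 1/(4*Y**2) (k(Y) = 1/((2*Y)**2) = 1/(4*Y**2))
s(F) = F*(1/36 + F) (s(F) = ((1/4)/3**2 + F)*F = ((1/4)*(1/9) + F)*F = (1/36 + F)*F = F*(1/36 + F))
((64*(-34))*(-9))/(-336234) - 76485/s(-25) = ((64*(-34))*(-9))/(-336234) - 76485*(-1/(25*(1/36 - 25))) = -2176*(-9)*(-1/336234) - 76485/((-25*(-899/36))) = 19584*(-1/336234) - 76485/22475/36 = -3264/56039 - 76485*36/22475 = -3264/56039 - 550692/4495 = -30874900668/251895305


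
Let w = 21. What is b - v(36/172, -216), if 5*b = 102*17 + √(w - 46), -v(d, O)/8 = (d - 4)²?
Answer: 4268926/9245 + I ≈ 461.75 + 1.0*I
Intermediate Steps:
v(d, O) = -8*(-4 + d)² (v(d, O) = -8*(d - 4)² = -8*(-4 + d)²)
b = 1734/5 + I (b = (102*17 + √(21 - 46))/5 = (1734 + √(-25))/5 = (1734 + 5*I)/5 = 1734/5 + I ≈ 346.8 + 1.0*I)
b - v(36/172, -216) = (1734/5 + I) - (-8)*(-4 + 36/172)² = (1734/5 + I) - (-8)*(-4 + 36*(1/172))² = (1734/5 + I) - (-8)*(-4 + 9/43)² = (1734/5 + I) - (-8)*(-163/43)² = (1734/5 + I) - (-8)*26569/1849 = (1734/5 + I) - 1*(-212552/1849) = (1734/5 + I) + 212552/1849 = 4268926/9245 + I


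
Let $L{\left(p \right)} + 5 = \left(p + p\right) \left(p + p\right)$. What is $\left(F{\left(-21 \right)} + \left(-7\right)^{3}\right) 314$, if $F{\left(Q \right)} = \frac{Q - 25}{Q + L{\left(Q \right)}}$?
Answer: $- \frac{93600260}{869} \approx -1.0771 \cdot 10^{5}$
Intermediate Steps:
$L{\left(p \right)} = -5 + 4 p^{2}$ ($L{\left(p \right)} = -5 + \left(p + p\right) \left(p + p\right) = -5 + 2 p 2 p = -5 + 4 p^{2}$)
$F{\left(Q \right)} = \frac{-25 + Q}{-5 + Q + 4 Q^{2}}$ ($F{\left(Q \right)} = \frac{Q - 25}{Q + \left(-5 + 4 Q^{2}\right)} = \frac{Q - 25}{-5 + Q + 4 Q^{2}} = \frac{-25 + Q}{-5 + Q + 4 Q^{2}}$)
$\left(F{\left(-21 \right)} + \left(-7\right)^{3}\right) 314 = \left(\frac{-25 - 21}{-5 - 21 + 4 \left(-21\right)^{2}} + \left(-7\right)^{3}\right) 314 = \left(\frac{1}{-5 - 21 + 4 \cdot 441} \left(-46\right) - 343\right) 314 = \left(\frac{1}{-5 - 21 + 1764} \left(-46\right) - 343\right) 314 = \left(\frac{1}{1738} \left(-46\right) - 343\right) 314 = \left(- \frac{23}{869} - 343\right) 314 = \left(- \frac{298090}{869}\right) 314 = - \frac{93600260}{869}$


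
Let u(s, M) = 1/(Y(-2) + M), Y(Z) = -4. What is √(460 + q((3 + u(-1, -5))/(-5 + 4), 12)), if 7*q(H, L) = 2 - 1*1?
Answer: √22547/7 ≈ 21.451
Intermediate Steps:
u(s, M) = 1/(-4 + M)
q(H, L) = ⅐ (q(H, L) = (2 - 1*1)/7 = (2 - 1)/7 = (⅐)*1 = ⅐)
√(460 + q((3 + u(-1, -5))/(-5 + 4), 12)) = √(460 + ⅐) = √(3221/7) = √22547/7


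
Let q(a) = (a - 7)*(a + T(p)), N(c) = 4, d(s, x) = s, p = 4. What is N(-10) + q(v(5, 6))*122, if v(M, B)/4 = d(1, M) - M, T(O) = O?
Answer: 33676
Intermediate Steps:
v(M, B) = 4 - 4*M (v(M, B) = 4*(1 - M) = 4 - 4*M)
q(a) = (-7 + a)*(4 + a) (q(a) = (a - 7)*(a + 4) = (-7 + a)*(4 + a))
N(-10) + q(v(5, 6))*122 = 4 + (-28 + (4 - 4*5)² - 3*(4 - 4*5))*122 = 4 + (-28 + (4 - 20)² - 3*(4 - 20))*122 = 4 + (-28 + (-16)² - 3*(-16))*122 = 4 + (-28 + 256 + 48)*122 = 4 + 276*122 = 4 + 33672 = 33676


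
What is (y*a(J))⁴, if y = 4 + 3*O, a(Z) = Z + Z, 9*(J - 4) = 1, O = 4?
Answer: 1965200244736/6561 ≈ 2.9953e+8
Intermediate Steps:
J = 37/9 (J = 4 + (⅑)*1 = 4 + ⅑ = 37/9 ≈ 4.1111)
a(Z) = 2*Z
y = 16 (y = 4 + 3*4 = 4 + 12 = 16)
(y*a(J))⁴ = (16*(2*(37/9)))⁴ = (16*(74/9))⁴ = (1184/9)⁴ = 1965200244736/6561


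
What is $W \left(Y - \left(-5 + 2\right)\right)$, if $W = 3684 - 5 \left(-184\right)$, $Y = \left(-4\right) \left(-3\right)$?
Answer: $69060$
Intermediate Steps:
$Y = 12$
$W = 4604$ ($W = 3684 - -920 = 3684 + 920 = 4604$)
$W \left(Y - \left(-5 + 2\right)\right) = 4604 \left(12 - \left(-5 + 2\right)\right) = 4604 \left(12 - -3\right) = 4604 \left(12 + 3\right) = 4604 \cdot 15 = 69060$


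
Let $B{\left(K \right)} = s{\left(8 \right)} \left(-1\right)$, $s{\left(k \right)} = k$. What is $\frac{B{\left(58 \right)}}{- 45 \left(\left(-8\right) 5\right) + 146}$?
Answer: $- \frac{4}{973} \approx -0.004111$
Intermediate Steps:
$B{\left(K \right)} = -8$ ($B{\left(K \right)} = 8 \left(-1\right) = -8$)
$\frac{B{\left(58 \right)}}{- 45 \left(\left(-8\right) 5\right) + 146} = - \frac{8}{- 45 \left(\left(-8\right) 5\right) + 146} = - \frac{8}{\left(-45\right) \left(-40\right) + 146} = - \frac{8}{1800 + 146} = - \frac{8}{1946} = \left(-8\right) \frac{1}{1946} = - \frac{4}{973}$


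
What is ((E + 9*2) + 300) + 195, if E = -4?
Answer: 509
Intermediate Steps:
((E + 9*2) + 300) + 195 = ((-4 + 9*2) + 300) + 195 = ((-4 + 18) + 300) + 195 = (14 + 300) + 195 = 314 + 195 = 509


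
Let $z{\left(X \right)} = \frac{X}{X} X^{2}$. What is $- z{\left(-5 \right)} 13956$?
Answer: $-348900$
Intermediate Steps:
$z{\left(X \right)} = X^{2}$ ($z{\left(X \right)} = 1 X^{2} = X^{2}$)
$- z{\left(-5 \right)} 13956 = - \left(-5\right)^{2} \cdot 13956 = - 25 \cdot 13956 = \left(-1\right) 348900 = -348900$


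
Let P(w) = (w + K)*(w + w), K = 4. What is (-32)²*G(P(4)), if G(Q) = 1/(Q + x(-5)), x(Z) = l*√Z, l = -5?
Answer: 65536/4221 + 5120*I*√5/4221 ≈ 15.526 + 2.7123*I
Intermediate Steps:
x(Z) = -5*√Z
P(w) = 2*w*(4 + w) (P(w) = (w + 4)*(w + w) = (4 + w)*(2*w) = 2*w*(4 + w))
G(Q) = 1/(Q - 5*I*√5)
(-32)²*G(P(4)) = (-32)²/(2*4*(4 + 4) - 5*I*√5) = 1024/(2*4*8 - 5*I*√5) = 1024/(64 - 5*I*√5)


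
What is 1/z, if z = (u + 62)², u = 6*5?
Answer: 1/8464 ≈ 0.00011815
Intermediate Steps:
u = 30
z = 8464 (z = (30 + 62)² = 92² = 8464)
1/z = 1/8464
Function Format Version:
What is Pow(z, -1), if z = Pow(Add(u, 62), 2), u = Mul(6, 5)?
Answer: Rational(1, 8464) ≈ 0.00011815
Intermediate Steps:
u = 30
z = 8464 (z = Pow(Add(30, 62), 2) = Pow(92, 2) = 8464)
Pow(z, -1) = Pow(8464, -1) = Rational(1, 8464)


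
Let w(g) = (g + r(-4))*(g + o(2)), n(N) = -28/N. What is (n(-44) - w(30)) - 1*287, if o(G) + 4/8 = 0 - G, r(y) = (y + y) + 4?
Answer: -11015/11 ≈ -1001.4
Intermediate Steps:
r(y) = 4 + 2*y (r(y) = 2*y + 4 = 4 + 2*y)
o(G) = -½ - G (o(G) = -½ + (0 - G) = -½ - G)
w(g) = (-4 + g)*(-5/2 + g) (w(g) = (g + (4 + 2*(-4)))*(g + (-½ - 1*2)) = (g + (4 - 8))*(g + (-½ - 2)) = (g - 4)*(g - 5/2) = (-4 + g)*(-5/2 + g))
(n(-44) - w(30)) - 1*287 = (-28/(-44) - (10 + 30² - 13/2*30)) - 1*287 = (-28*(-1/44) - (10 + 900 - 195)) - 287 = (7/11 - 1*715) - 287 = (7/11 - 715) - 287 = -7858/11 - 287 = -11015/11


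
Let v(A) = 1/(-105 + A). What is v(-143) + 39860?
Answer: 9885279/248 ≈ 39860.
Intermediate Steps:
v(-143) + 39860 = 1/(-105 - 143) + 39860 = 1/(-248) + 39860 = -1/248 + 39860 = 9885279/248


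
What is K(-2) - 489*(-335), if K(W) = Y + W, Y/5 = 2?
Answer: 163823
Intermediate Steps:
Y = 10 (Y = 5*2 = 10)
K(W) = 10 + W
K(-2) - 489*(-335) = (10 - 2) - 489*(-335) = 8 + 163815 = 163823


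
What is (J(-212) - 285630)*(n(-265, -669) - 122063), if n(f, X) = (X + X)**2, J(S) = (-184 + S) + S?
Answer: -477496793078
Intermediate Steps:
J(S) = -184 + 2*S
n(f, X) = 4*X**2 (n(f, X) = (2*X)**2 = 4*X**2)
(J(-212) - 285630)*(n(-265, -669) - 122063) = ((-184 + 2*(-212)) - 285630)*(4*(-669)**2 - 122063) = ((-184 - 424) - 285630)*(4*447561 - 122063) = (-608 - 285630)*(1790244 - 122063) = -286238*1668181 = -477496793078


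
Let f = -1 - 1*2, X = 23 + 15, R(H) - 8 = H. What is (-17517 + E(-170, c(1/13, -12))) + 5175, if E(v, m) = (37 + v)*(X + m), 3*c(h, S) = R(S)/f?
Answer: -157096/9 ≈ -17455.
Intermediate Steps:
R(H) = 8 + H
X = 38
f = -3 (f = -1 - 2 = -3)
c(h, S) = -8/9 - S/9 (c(h, S) = ((8 + S)/(-3))/3 = ((8 + S)*(-⅓))/3 = (-8/3 - S/3)/3 = -8/9 - S/9)
E(v, m) = (37 + v)*(38 + m)
(-17517 + E(-170, c(1/13, -12))) + 5175 = (-17517 + (1406 + 37*(-8/9 - ⅑*(-12)) + 38*(-170) + (-8/9 - ⅑*(-12))*(-170))) + 5175 = (-17517 + (1406 + 37*(-8/9 + 4/3) - 6460 + (-8/9 + 4/3)*(-170))) + 5175 = (-17517 + (1406 + 37*(4/9) - 6460 + (4/9)*(-170))) + 5175 = (-17517 + (1406 + 148/9 - 6460 - 680/9)) + 5175 = (-17517 - 46018/9) + 5175 = -203671/9 + 5175 = -157096/9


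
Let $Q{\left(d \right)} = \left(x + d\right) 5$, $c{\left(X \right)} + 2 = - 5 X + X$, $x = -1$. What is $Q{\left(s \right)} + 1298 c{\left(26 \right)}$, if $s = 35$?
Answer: $-137418$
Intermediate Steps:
$c{\left(X \right)} = -2 - 4 X$ ($c{\left(X \right)} = -2 + \left(- 5 X + X\right) = -2 - 4 X$)
$Q{\left(d \right)} = -5 + 5 d$ ($Q{\left(d \right)} = \left(-1 + d\right) 5 = -5 + 5 d$)
$Q{\left(s \right)} + 1298 c{\left(26 \right)} = \left(-5 + 5 \cdot 35\right) + 1298 \left(-2 - 104\right) = \left(-5 + 175\right) + 1298 \left(-2 - 104\right) = 170 + 1298 \left(-106\right) = 170 - 137588 = -137418$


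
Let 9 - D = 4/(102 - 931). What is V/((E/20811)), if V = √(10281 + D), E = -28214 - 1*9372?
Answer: -20811*√7071713206/31158794 ≈ -56.166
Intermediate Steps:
E = -37586 (E = -28214 - 9372 = -37586)
D = 7465/829 (D = 9 - 4/(102 - 931) = 9 - 4/(-829) = 9 - (-1)*4/829 = 9 - 1*(-4/829) = 9 + 4/829 = 7465/829 ≈ 9.0048)
V = √7071713206/829 (V = √(10281 + 7465/829) = √(8530414/829) = √7071713206/829 ≈ 101.44)
V/((E/20811)) = (√7071713206/829)/((-37586/20811)) = (√7071713206/829)/((-37586*1/20811)) = (√7071713206/829)/(-37586/20811) = (√7071713206/829)*(-20811/37586) = -20811*√7071713206/31158794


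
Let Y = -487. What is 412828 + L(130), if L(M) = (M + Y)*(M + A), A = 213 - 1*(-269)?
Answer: 194344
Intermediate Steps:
A = 482 (A = 213 + 269 = 482)
L(M) = (-487 + M)*(482 + M) (L(M) = (M - 487)*(M + 482) = (-487 + M)*(482 + M))
412828 + L(130) = 412828 + (-234734 + 130**2 - 5*130) = 412828 + (-234734 + 16900 - 650) = 412828 - 218484 = 194344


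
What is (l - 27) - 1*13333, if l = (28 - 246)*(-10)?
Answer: -11180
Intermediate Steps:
l = 2180 (l = -218*(-10) = 2180)
(l - 27) - 1*13333 = (2180 - 27) - 1*13333 = 2153 - 13333 = -11180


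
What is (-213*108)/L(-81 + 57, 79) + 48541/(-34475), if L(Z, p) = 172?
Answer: -200352988/1482425 ≈ -135.15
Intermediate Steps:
(-213*108)/L(-81 + 57, 79) + 48541/(-34475) = -213*108/172 + 48541/(-34475) = -23004*1/172 + 48541*(-1/34475) = -5751/43 - 48541/34475 = -200352988/1482425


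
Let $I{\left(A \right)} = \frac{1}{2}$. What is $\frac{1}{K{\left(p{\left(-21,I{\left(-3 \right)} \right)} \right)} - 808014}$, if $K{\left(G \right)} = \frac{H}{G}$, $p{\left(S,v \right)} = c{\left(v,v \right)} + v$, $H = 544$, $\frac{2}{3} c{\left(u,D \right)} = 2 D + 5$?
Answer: $- \frac{19}{15351178} \approx -1.2377 \cdot 10^{-6}$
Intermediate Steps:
$c{\left(u,D \right)} = \frac{15}{2} + 3 D$ ($c{\left(u,D \right)} = \frac{3 \left(2 D + 5\right)}{2} = \frac{3 \left(5 + 2 D\right)}{2} = \frac{15}{2} + 3 D$)
$I{\left(A \right)} = \frac{1}{2}$
$p{\left(S,v \right)} = \frac{15}{2} + 4 v$ ($p{\left(S,v \right)} = \left(\frac{15}{2} + 3 v\right) + v = \frac{15}{2} + 4 v$)
$K{\left(G \right)} = \frac{544}{G}$
$\frac{1}{K{\left(p{\left(-21,I{\left(-3 \right)} \right)} \right)} - 808014} = \frac{1}{\frac{544}{\frac{15}{2} + 4 \cdot \frac{1}{2}} - 808014} = \frac{1}{\frac{544}{\frac{15}{2} + 2} - 808014} = \frac{1}{\frac{544}{\frac{19}{2}} - 808014} = \frac{1}{544 \cdot \frac{2}{19} - 808014} = \frac{1}{\frac{1088}{19} - 808014} = \frac{1}{- \frac{15351178}{19}} = - \frac{19}{15351178}$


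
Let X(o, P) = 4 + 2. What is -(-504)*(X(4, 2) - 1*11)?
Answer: -2520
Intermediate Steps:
X(o, P) = 6
-(-504)*(X(4, 2) - 1*11) = -(-504)*(6 - 1*11) = -(-504)*(6 - 11) = -(-504)*(-5) = -1*2520 = -2520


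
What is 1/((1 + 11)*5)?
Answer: 1/60 ≈ 0.016667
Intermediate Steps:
1/((1 + 11)*5) = 1/(12*5) = 1/60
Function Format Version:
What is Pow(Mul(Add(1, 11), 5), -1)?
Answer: Rational(1, 60) ≈ 0.016667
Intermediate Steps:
Pow(Mul(Add(1, 11), 5), -1) = Pow(Mul(12, 5), -1) = Pow(60, -1) = Rational(1, 60)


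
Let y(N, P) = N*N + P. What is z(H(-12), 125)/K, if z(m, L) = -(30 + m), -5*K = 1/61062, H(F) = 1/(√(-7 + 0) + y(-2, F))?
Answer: 647867820/71 - 305310*I*√7/71 ≈ 9.1249e+6 - 11377.0*I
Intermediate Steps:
y(N, P) = P + N² (y(N, P) = N² + P = P + N²)
H(F) = 1/(4 + F + I*√7) (H(F) = 1/(√(-7 + 0) + (F + (-2)²)) = 1/(√(-7) + (F + 4)) = 1/(I*√7 + (4 + F)) = 1/(4 + F + I*√7))
K = -1/305310 (K = -⅕/61062 = -⅕*1/61062 = -1/305310 ≈ -3.2754e-6)
z(m, L) = -30 - m
z(H(-12), 125)/K = (-30 - 1/(4 - 12 + I*√7))/(-1/305310) = (-30 - 1/(-8 + I*√7))*(-305310) = 9159300 + 305310/(-8 + I*√7)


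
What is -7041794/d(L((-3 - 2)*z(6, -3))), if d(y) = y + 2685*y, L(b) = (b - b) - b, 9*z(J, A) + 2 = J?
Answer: -31688073/26860 ≈ -1179.8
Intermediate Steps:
z(J, A) = -2/9 + J/9
L(b) = -b (L(b) = 0 - b = -b)
d(y) = 2686*y
-7041794/d(L((-3 - 2)*z(6, -3))) = -7041794*(-1/(2686*(-3 - 2)*(-2/9 + (1/9)*6))) = -7041794*1/(13430*(-2/9 + 2/3)) = -7041794/(2686*(-(-5)*4/9)) = -7041794/(2686*(-1*(-20/9))) = -7041794/(2686*(20/9)) = -7041794/53720/9 = -7041794*9/53720 = -31688073/26860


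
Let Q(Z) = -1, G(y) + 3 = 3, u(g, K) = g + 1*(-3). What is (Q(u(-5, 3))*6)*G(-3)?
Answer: 0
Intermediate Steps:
u(g, K) = -3 + g (u(g, K) = g - 3 = -3 + g)
G(y) = 0 (G(y) = -3 + 3 = 0)
(Q(u(-5, 3))*6)*G(-3) = -1*6*0 = -6*0 = 0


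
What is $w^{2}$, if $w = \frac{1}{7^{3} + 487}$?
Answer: $\frac{1}{688900} \approx 1.4516 \cdot 10^{-6}$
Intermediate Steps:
$w = \frac{1}{830}$ ($w = \frac{1}{343 + 487} = \frac{1}{830} \approx 0.0012048$)
$w^{2} = \left(\frac{1}{830}\right)^{2} = \frac{1}{688900}$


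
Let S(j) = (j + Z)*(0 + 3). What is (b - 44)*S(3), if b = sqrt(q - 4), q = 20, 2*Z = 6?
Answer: -720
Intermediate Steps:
Z = 3 (Z = (1/2)*6 = 3)
S(j) = 9 + 3*j (S(j) = (j + 3)*(0 + 3) = (3 + j)*3 = 9 + 3*j)
b = 4 (b = sqrt(20 - 4) = sqrt(16) = 4)
(b - 44)*S(3) = (4 - 44)*(9 + 3*3) = -40*(9 + 9) = -40*18 = -720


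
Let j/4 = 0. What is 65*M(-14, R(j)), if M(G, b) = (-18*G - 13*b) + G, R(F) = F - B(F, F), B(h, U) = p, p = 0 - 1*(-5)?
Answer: 19695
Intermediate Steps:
p = 5 (p = 0 + 5 = 5)
j = 0 (j = 4*0 = 0)
B(h, U) = 5
R(F) = -5 + F (R(F) = F - 1*5 = F - 5 = -5 + F)
M(G, b) = -17*G - 13*b
65*M(-14, R(j)) = 65*(-17*(-14) - 13*(-5 + 0)) = 65*(238 - 13*(-5)) = 65*(238 + 65) = 65*303 = 19695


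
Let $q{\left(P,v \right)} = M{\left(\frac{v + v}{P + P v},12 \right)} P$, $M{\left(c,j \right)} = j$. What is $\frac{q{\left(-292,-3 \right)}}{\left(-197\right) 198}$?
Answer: $\frac{584}{6501} \approx 0.089832$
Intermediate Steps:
$q{\left(P,v \right)} = 12 P$
$\frac{q{\left(-292,-3 \right)}}{\left(-197\right) 198} = \frac{12 \left(-292\right)}{\left(-197\right) 198} = - \frac{3504}{-39006} = \left(-3504\right) \left(- \frac{1}{39006}\right) = \frac{584}{6501}$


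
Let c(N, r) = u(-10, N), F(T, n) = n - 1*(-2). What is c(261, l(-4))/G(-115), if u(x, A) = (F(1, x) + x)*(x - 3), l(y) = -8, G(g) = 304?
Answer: 117/152 ≈ 0.76974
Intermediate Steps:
F(T, n) = 2 + n (F(T, n) = n + 2 = 2 + n)
u(x, A) = (-3 + x)*(2 + 2*x) (u(x, A) = ((2 + x) + x)*(x - 3) = (2 + 2*x)*(-3 + x) = (-3 + x)*(2 + 2*x))
c(N, r) = 234 (c(N, r) = -6 - 4*(-10) + 2*(-10)**2 = -6 + 40 + 2*100 = -6 + 40 + 200 = 234)
c(261, l(-4))/G(-115) = 234/304 = 234*(1/304) = 117/152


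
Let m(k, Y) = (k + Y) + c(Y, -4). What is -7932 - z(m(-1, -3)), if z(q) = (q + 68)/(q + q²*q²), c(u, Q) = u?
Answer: -18989269/2394 ≈ -7932.0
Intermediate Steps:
m(k, Y) = k + 2*Y (m(k, Y) = (k + Y) + Y = (Y + k) + Y = k + 2*Y)
z(q) = (68 + q)/(q + q⁴)
-7932 - z(m(-1, -3)) = -7932 - (68 + (-1 + 2*(-3)))/((-1 + 2*(-3)) + (-1 + 2*(-3))⁴) = -7932 - (68 + (-1 - 6))/((-1 - 6) + (-1 - 6)⁴) = -7932 - (68 - 7)/(-7 + (-7)⁴) = -7932 - 61/(-7 + 2401) = -7932 - 61/2394 = -18989269/2394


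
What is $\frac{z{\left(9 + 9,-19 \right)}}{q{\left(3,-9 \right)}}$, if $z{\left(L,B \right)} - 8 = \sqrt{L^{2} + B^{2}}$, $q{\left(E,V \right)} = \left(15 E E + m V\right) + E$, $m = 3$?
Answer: $\frac{8}{111} + \frac{\sqrt{685}}{111} \approx 0.30786$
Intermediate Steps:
$q{\left(E,V \right)} = E + 3 V + 15 E^{2}$ ($q{\left(E,V \right)} = \left(15 E E + 3 V\right) + E = \left(15 E^{2} + 3 V\right) + E = \left(3 V + 15 E^{2}\right) + E = E + 3 V + 15 E^{2}$)
$z{\left(L,B \right)} = 8 + \sqrt{B^{2} + L^{2}}$ ($z{\left(L,B \right)} = 8 + \sqrt{L^{2} + B^{2}} = 8 + \sqrt{B^{2} + L^{2}}$)
$\frac{z{\left(9 + 9,-19 \right)}}{q{\left(3,-9 \right)}} = \frac{8 + \sqrt{\left(-19\right)^{2} + \left(9 + 9\right)^{2}}}{3 + 3 \left(-9\right) + 15 \cdot 3^{2}} = \frac{8 + \sqrt{361 + 18^{2}}}{3 - 27 + 15 \cdot 9} = \frac{8 + \sqrt{361 + 324}}{3 - 27 + 135} = \frac{8 + \sqrt{685}}{111} = \left(8 + \sqrt{685}\right) \frac{1}{111} = \frac{8}{111} + \frac{\sqrt{685}}{111}$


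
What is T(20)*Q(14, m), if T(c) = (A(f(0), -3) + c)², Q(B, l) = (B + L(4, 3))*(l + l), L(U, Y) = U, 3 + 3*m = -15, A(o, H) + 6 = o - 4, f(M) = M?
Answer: -21600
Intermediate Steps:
A(o, H) = -10 + o (A(o, H) = -6 + (o - 4) = -6 + (-4 + o) = -10 + o)
m = -6 (m = -1 + (⅓)*(-15) = -1 - 5 = -6)
Q(B, l) = 2*l*(4 + B) (Q(B, l) = (B + 4)*(l + l) = (4 + B)*(2*l) = 2*l*(4 + B))
T(c) = (-10 + c)² (T(c) = ((-10 + 0) + c)² = (-10 + c)²)
T(20)*Q(14, m) = (-10 + 20)²*(2*(-6)*(4 + 14)) = 10²*(2*(-6)*18) = 100*(-216) = -21600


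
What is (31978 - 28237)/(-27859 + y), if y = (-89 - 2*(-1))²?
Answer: -3741/20290 ≈ -0.18438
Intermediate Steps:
y = 7569 (y = (-89 + 2)² = (-87)² = 7569)
(31978 - 28237)/(-27859 + y) = (31978 - 28237)/(-27859 + 7569) = 3741/(-20290) = 3741*(-1/20290) = -3741/20290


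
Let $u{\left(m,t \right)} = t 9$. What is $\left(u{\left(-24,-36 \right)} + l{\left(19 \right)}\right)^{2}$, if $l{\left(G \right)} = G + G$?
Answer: $81796$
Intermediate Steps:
$u{\left(m,t \right)} = 9 t$
$l{\left(G \right)} = 2 G$
$\left(u{\left(-24,-36 \right)} + l{\left(19 \right)}\right)^{2} = \left(9 \left(-36\right) + 2 \cdot 19\right)^{2} = \left(-324 + 38\right)^{2} = \left(-286\right)^{2} = 81796$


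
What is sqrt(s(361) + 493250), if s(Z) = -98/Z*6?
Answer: sqrt(178062662)/19 ≈ 702.32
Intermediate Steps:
s(Z) = -588/Z
sqrt(s(361) + 493250) = sqrt(-588/361 + 493250) = sqrt(178062662/361) = sqrt(178062662)/19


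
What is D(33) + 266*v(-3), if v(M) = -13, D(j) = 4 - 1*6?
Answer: -3460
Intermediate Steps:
D(j) = -2 (D(j) = 4 - 6 = -2)
D(33) + 266*v(-3) = -2 + 266*(-13) = -2 - 3458 = -3460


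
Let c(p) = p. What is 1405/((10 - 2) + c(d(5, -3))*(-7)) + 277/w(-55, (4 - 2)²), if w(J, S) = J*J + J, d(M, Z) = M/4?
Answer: -5563523/2970 ≈ -1873.2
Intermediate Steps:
d(M, Z) = M/4 (d(M, Z) = M*(¼) = M/4)
w(J, S) = J + J² (w(J, S) = J² + J = J + J²)
1405/((10 - 2) + c(d(5, -3))*(-7)) + 277/w(-55, (4 - 2)²) = 1405/((10 - 2) + ((¼)*5)*(-7)) + 277/((-55*(1 - 55))) = 1405/(8 + (5/4)*(-7)) + 277/((-55*(-54))) = 1405/(8 - 35/4) + 277/2970 = 1405/(-¾) + 277*(1/2970) = 1405*(-4/3) + 277/2970 = -5620/3 + 277/2970 = -5563523/2970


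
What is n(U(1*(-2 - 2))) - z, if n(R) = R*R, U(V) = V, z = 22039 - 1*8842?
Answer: -13181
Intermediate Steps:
z = 13197 (z = 22039 - 8842 = 13197)
n(R) = R**2
n(U(1*(-2 - 2))) - z = (1*(-2 - 2))**2 - 1*13197 = (1*(-4))**2 - 13197 = (-4)**2 - 13197 = 16 - 13197 = -13181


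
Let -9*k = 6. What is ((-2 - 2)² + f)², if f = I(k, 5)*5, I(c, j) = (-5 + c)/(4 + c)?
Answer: 225/4 ≈ 56.250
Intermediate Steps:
k = -⅔ (k = -⅑*6 = -⅔ ≈ -0.66667)
I(c, j) = (-5 + c)/(4 + c)
f = -17/2 (f = ((-5 - ⅔)/(4 - ⅔))*5 = (-17/3/(10/3))*5 = ((3/10)*(-17/3))*5 = -17/10*5 = -17/2 ≈ -8.5000)
((-2 - 2)² + f)² = ((-2 - 2)² - 17/2)² = ((-4)² - 17/2)² = (16 - 17/2)² = (15/2)² = 225/4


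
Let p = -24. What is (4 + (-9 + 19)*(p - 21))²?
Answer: 198916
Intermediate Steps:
(4 + (-9 + 19)*(p - 21))² = (4 + (-9 + 19)*(-24 - 21))² = (4 + 10*(-45))² = (4 - 450)² = (-446)² = 198916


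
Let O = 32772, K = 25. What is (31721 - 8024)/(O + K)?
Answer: 23697/32797 ≈ 0.72254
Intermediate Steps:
(31721 - 8024)/(O + K) = (31721 - 8024)/(32772 + 25) = 23697/32797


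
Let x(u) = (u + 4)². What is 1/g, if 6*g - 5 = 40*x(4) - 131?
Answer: 3/1217 ≈ 0.0024651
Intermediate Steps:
x(u) = (4 + u)²
g = 1217/3 (g = ⅚ + (40*(4 + 4)² - 131)/6 = ⅚ + (40*8² - 131)/6 = ⅚ + (40*64 - 131)/6 = ⅚ + (2560 - 131)/6 = ⅚ + (⅙)*2429 = ⅚ + 2429/6 = 1217/3 ≈ 405.67)
1/g = 1/(1217/3) = 3/1217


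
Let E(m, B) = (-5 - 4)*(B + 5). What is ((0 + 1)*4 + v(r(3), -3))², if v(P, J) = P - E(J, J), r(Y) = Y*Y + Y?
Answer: 1156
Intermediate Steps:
E(m, B) = -45 - 9*B (E(m, B) = -9*(5 + B) = -45 - 9*B)
r(Y) = Y + Y² (r(Y) = Y² + Y = Y + Y²)
v(P, J) = 45 + P + 9*J (v(P, J) = P - (-45 - 9*J) = P + (45 + 9*J) = 45 + P + 9*J)
((0 + 1)*4 + v(r(3), -3))² = ((0 + 1)*4 + (45 + 3*(1 + 3) + 9*(-3)))² = (1*4 + (45 + 3*4 - 27))² = (4 + (45 + 12 - 27))² = (4 + 30)² = 34² = 1156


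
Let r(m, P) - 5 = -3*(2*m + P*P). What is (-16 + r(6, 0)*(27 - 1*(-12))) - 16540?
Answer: -17765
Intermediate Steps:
r(m, P) = 5 - 6*m - 3*P**2 (r(m, P) = 5 - 3*(2*m + P*P) = 5 - 3*(2*m + P**2) = 5 - 3*(P**2 + 2*m) = 5 + (-6*m - 3*P**2) = 5 - 6*m - 3*P**2)
(-16 + r(6, 0)*(27 - 1*(-12))) - 16540 = (-16 + (5 - 6*6 - 3*0**2)*(27 - 1*(-12))) - 16540 = (-16 + (5 - 36 - 3*0)*(27 + 12)) - 16540 = (-16 + (5 - 36 + 0)*39) - 16540 = (-16 - 31*39) - 16540 = (-16 - 1209) - 16540 = -1225 - 16540 = -17765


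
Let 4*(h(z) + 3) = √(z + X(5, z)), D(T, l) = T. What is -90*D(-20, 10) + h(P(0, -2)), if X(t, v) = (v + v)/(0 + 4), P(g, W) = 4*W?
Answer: 1797 + I*√3/2 ≈ 1797.0 + 0.86602*I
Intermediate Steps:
X(t, v) = v/2 (X(t, v) = (2*v)/4 = (2*v)*(¼) = v/2)
h(z) = -3 + √6*√z/8 (h(z) = -3 + √(z + z/2)/4 = -3 + √(3*z/2)/4 = -3 + (√6*√z/2)/4 = -3 + √6*√z/8)
-90*D(-20, 10) + h(P(0, -2)) = -90*(-20) + (-3 + √6*√(4*(-2))/8) = 1800 + (-3 + √6*√(-8)/8) = 1800 + (-3 + √6*(2*I*√2)/8) = 1800 + (-3 + I*√3/2) = 1797 + I*√3/2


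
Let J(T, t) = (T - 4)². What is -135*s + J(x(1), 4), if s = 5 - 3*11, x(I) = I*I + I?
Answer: 3784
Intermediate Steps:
x(I) = I + I² (x(I) = I² + I = I + I²)
J(T, t) = (-4 + T)²
s = -28 (s = 5 - 33 = -28)
-135*s + J(x(1), 4) = -135*(-28) + (-4 + 1*(1 + 1))² = 3780 + (-4 + 1*2)² = 3780 + (-4 + 2)² = 3780 + (-2)² = 3780 + 4 = 3784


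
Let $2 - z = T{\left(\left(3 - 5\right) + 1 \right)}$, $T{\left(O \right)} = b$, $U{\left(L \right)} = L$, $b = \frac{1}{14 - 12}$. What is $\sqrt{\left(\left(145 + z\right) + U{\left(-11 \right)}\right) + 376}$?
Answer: $\frac{\sqrt{2046}}{2} \approx 22.616$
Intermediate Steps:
$b = \frac{1}{2} \approx 0.5$
$T{\left(O \right)} = \frac{1}{2}$
$z = \frac{3}{2}$ ($z = 2 - \frac{1}{2} = \frac{3}{2} \approx 1.5$)
$\sqrt{\left(\left(145 + z\right) + U{\left(-11 \right)}\right) + 376} = \sqrt{\left(\left(145 + \frac{3}{2}\right) - 11\right) + 376} = \sqrt{\left(\frac{293}{2} - 11\right) + 376} = \sqrt{\frac{271}{2} + 376} = \sqrt{\frac{1023}{2}} = \frac{\sqrt{2046}}{2}$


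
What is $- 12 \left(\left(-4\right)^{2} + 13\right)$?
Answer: $-348$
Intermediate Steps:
$- 12 \left(\left(-4\right)^{2} + 13\right) = - 12 \left(16 + 13\right) = \left(-12\right) 29 = -348$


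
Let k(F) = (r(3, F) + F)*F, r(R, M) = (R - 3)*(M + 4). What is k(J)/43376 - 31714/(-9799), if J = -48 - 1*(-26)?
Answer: 345092295/106260356 ≈ 3.2476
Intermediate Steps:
J = -22 (J = -48 + 26 = -22)
r(R, M) = (-3 + R)*(4 + M)
k(F) = F² (k(F) = ((-12 - 3*F + 4*3 + F*3) + F)*F = ((-12 - 3*F + 12 + 3*F) + F)*F = (0 + F)*F = F*F = F²)
k(J)/43376 - 31714/(-9799) = (-22)²/43376 - 31714/(-9799) = 484*(1/43376) - 31714*(-1/9799) = 121/10844 + 31714/9799 = 345092295/106260356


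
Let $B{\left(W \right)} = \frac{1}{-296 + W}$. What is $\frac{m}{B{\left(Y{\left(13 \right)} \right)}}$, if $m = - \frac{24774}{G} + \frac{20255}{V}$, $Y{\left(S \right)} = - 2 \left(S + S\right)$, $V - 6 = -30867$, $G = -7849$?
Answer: $- \frac{70245994604}{80742663} \approx -870.0$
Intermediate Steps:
$V = -30861$ ($V = 6 - 30867 = -30861$)
$Y{\left(S \right)} = - 4 S$ ($Y{\left(S \right)} = - 2 \cdot 2 S = - 4 S$)
$m = \frac{605568919}{242227989}$ ($m = - \frac{24774}{-7849} + \frac{20255}{-30861} = \left(-24774\right) \left(- \frac{1}{7849}\right) + 20255 \left(- \frac{1}{30861}\right) = \frac{24774}{7849} - \frac{20255}{30861} = \frac{605568919}{242227989} \approx 2.5$)
$\frac{m}{B{\left(Y{\left(13 \right)} \right)}} = \frac{605568919}{242227989 \frac{1}{-296 - 52}} = \frac{605568919}{242227989 \frac{1}{-348}} = \frac{605568919}{242227989 \left(- \frac{1}{348}\right)} = \frac{605568919}{242227989} \left(-348\right) = - \frac{70245994604}{80742663}$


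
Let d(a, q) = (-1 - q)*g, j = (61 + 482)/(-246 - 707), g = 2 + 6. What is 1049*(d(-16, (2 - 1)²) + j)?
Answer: -16564759/953 ≈ -17382.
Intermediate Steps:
g = 8
j = -543/953 (j = 543/(-953) = 543*(-1/953) = -543/953 ≈ -0.56978)
d(a, q) = -8 - 8*q (d(a, q) = (-1 - q)*8 = -8 - 8*q)
1049*(d(-16, (2 - 1)²) + j) = 1049*((-8 - 8*(2 - 1)²) - 543/953) = 1049*((-8 - 8*1²) - 543/953) = 1049*((-8 - 8*1) - 543/953) = 1049*((-8 - 8) - 543/953) = 1049*(-16 - 543/953) = 1049*(-15791/953) = -16564759/953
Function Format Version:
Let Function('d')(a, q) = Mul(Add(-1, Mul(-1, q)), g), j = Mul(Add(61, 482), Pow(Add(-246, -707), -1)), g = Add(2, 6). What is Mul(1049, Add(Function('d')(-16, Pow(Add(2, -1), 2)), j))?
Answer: Rational(-16564759, 953) ≈ -17382.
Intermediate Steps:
g = 8
j = Rational(-543, 953) (j = Mul(543, Pow(-953, -1)) = Mul(543, Rational(-1, 953)) = Rational(-543, 953) ≈ -0.56978)
Function('d')(a, q) = Add(-8, Mul(-8, q)) (Function('d')(a, q) = Mul(Add(-1, Mul(-1, q)), 8) = Add(-8, Mul(-8, q)))
Mul(1049, Add(Function('d')(-16, Pow(Add(2, -1), 2)), j)) = Mul(1049, Add(Add(-8, Mul(-8, Pow(Add(2, -1), 2))), Rational(-543, 953))) = Mul(1049, Add(Add(-8, Mul(-8, Pow(1, 2))), Rational(-543, 953))) = Mul(1049, Add(Add(-8, Mul(-8, 1)), Rational(-543, 953))) = Mul(1049, Add(Add(-8, -8), Rational(-543, 953))) = Mul(1049, Add(-16, Rational(-543, 953))) = Mul(1049, Rational(-15791, 953)) = Rational(-16564759, 953)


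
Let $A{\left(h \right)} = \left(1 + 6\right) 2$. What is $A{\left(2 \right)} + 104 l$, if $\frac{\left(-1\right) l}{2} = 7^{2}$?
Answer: $-10178$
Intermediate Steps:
$l = -98$ ($l = - 2 \cdot 7^{2} = \left(-2\right) 49 = -98$)
$A{\left(h \right)} = 14$ ($A{\left(h \right)} = 7 \cdot 2 = 14$)
$A{\left(2 \right)} + 104 l = 14 + 104 \left(-98\right) = 14 - 10192 = -10178$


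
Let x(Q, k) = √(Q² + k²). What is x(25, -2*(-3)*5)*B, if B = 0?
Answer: 0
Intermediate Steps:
x(25, -2*(-3)*5)*B = √(25² + (-2*(-3)*5)²)*0 = √(625 + (6*5)²)*0 = √(625 + 30²)*0 = √(625 + 900)*0 = √1525*0 = (5*√61)*0 = 0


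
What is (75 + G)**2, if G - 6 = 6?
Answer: 7569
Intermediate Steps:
G = 12 (G = 6 + 6 = 12)
(75 + G)**2 = (75 + 12)**2 = 87**2 = 7569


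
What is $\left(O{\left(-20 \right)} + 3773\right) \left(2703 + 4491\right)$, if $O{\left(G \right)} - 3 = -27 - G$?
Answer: $27114186$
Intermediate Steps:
$O{\left(G \right)} = -24 - G$ ($O{\left(G \right)} = 3 - \left(27 + G\right) = -24 - G$)
$\left(O{\left(-20 \right)} + 3773\right) \left(2703 + 4491\right) = \left(\left(-24 - -20\right) + 3773\right) \left(2703 + 4491\right) = \left(\left(-24 + 20\right) + 3773\right) 7194 = \left(-4 + 3773\right) 7194 = 3769 \cdot 7194 = 27114186$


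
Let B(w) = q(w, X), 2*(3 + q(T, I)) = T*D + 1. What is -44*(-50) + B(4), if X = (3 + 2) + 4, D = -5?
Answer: 4375/2 ≈ 2187.5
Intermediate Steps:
X = 9 (X = 5 + 4 = 9)
q(T, I) = -5/2 - 5*T/2 (q(T, I) = -3 + (T*(-5) + 1)/2 = -3 + (-5*T + 1)/2 = -3 + (1 - 5*T)/2 = -3 + (½ - 5*T/2) = -5/2 - 5*T/2)
B(w) = -5/2 - 5*w/2
-44*(-50) + B(4) = -44*(-50) + (-5/2 - 5/2*4) = 2200 + (-5/2 - 10) = 2200 - 25/2 = 4375/2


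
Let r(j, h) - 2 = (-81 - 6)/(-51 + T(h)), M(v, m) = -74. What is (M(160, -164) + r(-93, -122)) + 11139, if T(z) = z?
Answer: 1914678/173 ≈ 11068.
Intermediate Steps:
r(j, h) = 2 - 87/(-51 + h) (r(j, h) = 2 + (-81 - 6)/(-51 + h) = 2 - 87/(-51 + h))
(M(160, -164) + r(-93, -122)) + 11139 = (-74 + (-189 + 2*(-122))/(-51 - 122)) + 11139 = (-74 + (-189 - 244)/(-173)) + 11139 = (-74 - 1/173*(-433)) + 11139 = (-74 + 433/173) + 11139 = -12369/173 + 11139 = 1914678/173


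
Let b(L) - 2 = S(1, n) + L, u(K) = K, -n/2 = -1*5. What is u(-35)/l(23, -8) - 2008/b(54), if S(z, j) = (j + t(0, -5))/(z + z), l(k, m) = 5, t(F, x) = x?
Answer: -4835/117 ≈ -41.325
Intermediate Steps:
n = 10 (n = -(-2)*5 = -2*(-5) = 10)
S(z, j) = (-5 + j)/(2*z) (S(z, j) = (j - 5)/(z + z) = (-5 + j)/((2*z)) = (-5 + j)*(1/(2*z)) = (-5 + j)/(2*z))
b(L) = 9/2 + L (b(L) = 2 + ((1/2)*(-5 + 10)/1 + L) = 2 + ((1/2)*1*5 + L) = 2 + (5/2 + L) = 9/2 + L)
u(-35)/l(23, -8) - 2008/b(54) = -35/5 - 2008/(9/2 + 54) = -35*1/5 - 2008/117/2 = -7 - 2008*2/117 = -7 - 4016/117 = -4835/117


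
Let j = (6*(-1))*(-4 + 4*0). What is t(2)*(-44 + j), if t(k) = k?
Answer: -40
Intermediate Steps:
j = 24 (j = -6*(-4 + 0) = -6*(-4) = 24)
t(2)*(-44 + j) = 2*(-44 + 24) = 2*(-20) = -40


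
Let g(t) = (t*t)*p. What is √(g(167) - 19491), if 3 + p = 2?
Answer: 2*I*√11845 ≈ 217.67*I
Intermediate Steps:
p = -1 (p = -3 + 2 = -1)
g(t) = -t² (g(t) = (t*t)*(-1) = t²*(-1) = -t²)
√(g(167) - 19491) = √(-1*167² - 19491) = √(-1*27889 - 19491) = √(-27889 - 19491) = √(-47380) = 2*I*√11845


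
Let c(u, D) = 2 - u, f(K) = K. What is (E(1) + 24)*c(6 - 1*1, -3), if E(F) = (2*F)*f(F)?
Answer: -78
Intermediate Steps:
E(F) = 2*F² (E(F) = (2*F)*F = 2*F²)
(E(1) + 24)*c(6 - 1*1, -3) = (2*1² + 24)*(2 - (6 - 1*1)) = (2*1 + 24)*(2 - (6 - 1)) = (2 + 24)*(2 - 1*5) = 26*(2 - 5) = 26*(-3) = -78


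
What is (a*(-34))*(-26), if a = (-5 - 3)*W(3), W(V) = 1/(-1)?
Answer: 7072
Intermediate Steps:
W(V) = -1
a = 8 (a = (-5 - 3)*(-1) = -8*(-1) = 8)
(a*(-34))*(-26) = (8*(-34))*(-26) = -272*(-26) = 7072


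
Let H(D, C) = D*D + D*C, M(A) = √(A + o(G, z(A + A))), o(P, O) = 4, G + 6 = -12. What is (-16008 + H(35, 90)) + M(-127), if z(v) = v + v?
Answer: -11633 + I*√123 ≈ -11633.0 + 11.091*I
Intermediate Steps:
z(v) = 2*v
G = -18 (G = -6 - 12 = -18)
M(A) = √(4 + A) (M(A) = √(A + 4) = √(4 + A))
H(D, C) = D² + C*D
(-16008 + H(35, 90)) + M(-127) = (-16008 + 35*(90 + 35)) + √(4 - 127) = (-16008 + 35*125) + √(-123) = (-16008 + 4375) + I*√123 = -11633 + I*√123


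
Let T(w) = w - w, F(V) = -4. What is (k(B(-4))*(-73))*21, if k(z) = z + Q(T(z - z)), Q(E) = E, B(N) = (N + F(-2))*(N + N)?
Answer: -98112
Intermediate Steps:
T(w) = 0
B(N) = 2*N*(-4 + N) (B(N) = (N - 4)*(N + N) = (-4 + N)*(2*N) = 2*N*(-4 + N))
k(z) = z (k(z) = z + 0 = z)
(k(B(-4))*(-73))*21 = ((2*(-4)*(-4 - 4))*(-73))*21 = ((2*(-4)*(-8))*(-73))*21 = (64*(-73))*21 = -4672*21 = -98112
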